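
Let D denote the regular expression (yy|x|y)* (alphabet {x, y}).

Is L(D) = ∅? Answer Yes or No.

No

The empty string ε matches the expression, so it belongs to L(D).
Since L(D) contains at least one string, it is not empty.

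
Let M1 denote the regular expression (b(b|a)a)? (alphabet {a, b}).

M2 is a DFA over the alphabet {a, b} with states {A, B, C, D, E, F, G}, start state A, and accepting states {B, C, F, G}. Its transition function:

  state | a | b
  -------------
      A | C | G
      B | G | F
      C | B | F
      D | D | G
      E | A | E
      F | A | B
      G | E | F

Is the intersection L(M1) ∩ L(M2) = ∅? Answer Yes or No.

Yes

Converting the expression M1 to a DFA (subset construction, then merging equivalent states) gives the minimal DFA with states {r0, r1, r2, r3, r4}, start state r0, accepting states {r0, r4} and transitions r0: a→r1, b→r2; r1: a→r1, b→r1; r2: a→r3, b→r3; r3: a→r4, b→r1; r4: a→r1, b→r1.
Exploring the product automaton M1 × M2 from the start pair (r0, A), following both machines on each input symbol, reaches 11 state pairs: (r0, A), (r1, C), (r2, G), (r1, B), (r1, F), (r3, E), (r3, F), (r1, G), (r1, A), (r4, A), (r1, E).
M1 accepts in {r0, r4} and M2 accepts in {B, C, F, G}; no reachable pair has both components accepting, so no string drives both machines to acceptance simultaneously and L(M1) ∩ L(M2) = ∅.
So no string is accepted by both, and the intersection is empty.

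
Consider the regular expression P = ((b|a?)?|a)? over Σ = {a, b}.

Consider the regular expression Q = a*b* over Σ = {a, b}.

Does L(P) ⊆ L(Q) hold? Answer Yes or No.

Converting the expression P to a DFA (subset construction, then merging equivalent states) gives the minimal DFA with states {p0, p1, p2}, start state p0, accepting states {p0, p1} and transitions p0: a→p1, b→p1; p1: a→p2, b→p2; p2: a→p2, b→p2.
Converting the expression Q to a DFA (subset construction, then merging equivalent states) gives the minimal DFA with states {q0, q1, q2}, start state q0, accepting states {q0, q1} and transitions q0: a→q0, b→q1; q1: a→q2, b→q1; q2: a→q2, b→q2.
Exploring the product automaton P × Q from the start pair (p0, q0), following both machines on each input symbol, reaches 6 state pairs: (p0, q0), (p1, q0), (p1, q1), (p2, q0), (p2, q1), (p2, q2).
P accepts in {p0, p1} and Q accepts in {q0, q1}. The reachable pairs whose P-component is accepting are (p0, q0), (p1, q0), (p1, q1); in each of them the Q-component is accepting too, so the product for L(P) \ L(Q) (P-component accepting, Q-component rejecting) has no reachable accepting pair and the difference is empty.
Hence every string in L(P) is also in L(Q).

Yes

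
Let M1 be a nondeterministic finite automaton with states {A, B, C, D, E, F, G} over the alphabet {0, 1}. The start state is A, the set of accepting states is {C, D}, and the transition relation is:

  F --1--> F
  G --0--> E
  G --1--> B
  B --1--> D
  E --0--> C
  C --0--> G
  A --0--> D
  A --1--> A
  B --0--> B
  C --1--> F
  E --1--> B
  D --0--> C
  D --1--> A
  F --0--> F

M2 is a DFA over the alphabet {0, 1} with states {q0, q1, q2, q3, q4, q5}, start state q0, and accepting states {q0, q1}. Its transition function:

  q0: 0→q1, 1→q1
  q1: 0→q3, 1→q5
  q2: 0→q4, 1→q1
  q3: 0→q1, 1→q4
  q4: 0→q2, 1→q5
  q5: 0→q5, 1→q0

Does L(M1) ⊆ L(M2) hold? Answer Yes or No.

No

The string 00 is in L(M1) but not in L(M2).
So L(M1) ⊄ L(M2).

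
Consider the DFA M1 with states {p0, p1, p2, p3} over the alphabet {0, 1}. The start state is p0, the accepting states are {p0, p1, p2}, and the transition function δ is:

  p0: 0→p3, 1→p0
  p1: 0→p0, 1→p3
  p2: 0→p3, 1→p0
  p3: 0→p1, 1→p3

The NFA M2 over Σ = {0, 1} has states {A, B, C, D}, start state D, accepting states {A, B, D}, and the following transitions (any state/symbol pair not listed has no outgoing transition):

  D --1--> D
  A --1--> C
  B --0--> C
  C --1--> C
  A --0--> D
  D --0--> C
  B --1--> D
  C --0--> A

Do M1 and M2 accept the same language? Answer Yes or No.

Yes

Exploring the product automaton M1 × M2 from the start pair (p0, D), following both machines on each input symbol, reaches 3 state pairs: (p0, D), (p3, C), (p1, A).
M1 accepts in {p0, p1, p2} and M2 accepts in {A, B, D}. In every reachable pair the two components are either both accepting — (p0, D), (p1, A) — or both non-accepting, so no string is accepted by exactly one of the machines: L(M1) \ L(M2) and L(M2) \ L(M1) are both empty.
Hence every string is accepted by M1 iff it is accepted by M2, and the two languages coincide.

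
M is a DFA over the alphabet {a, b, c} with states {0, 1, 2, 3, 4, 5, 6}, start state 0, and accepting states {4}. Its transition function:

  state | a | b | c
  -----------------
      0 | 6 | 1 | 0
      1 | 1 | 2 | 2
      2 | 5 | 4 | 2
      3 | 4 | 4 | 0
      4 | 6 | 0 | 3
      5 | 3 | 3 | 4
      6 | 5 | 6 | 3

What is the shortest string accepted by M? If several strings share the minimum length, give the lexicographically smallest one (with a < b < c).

A breadth-first search from 0 reaches an accepting state first via the path 0 → 6 → 5 → 4 on input aac.
No string of length < 3 is accepted (BFS exhausts all shorter strings without reaching an accepting state), and aac is the lexicographically least accepting string of length 3.

aac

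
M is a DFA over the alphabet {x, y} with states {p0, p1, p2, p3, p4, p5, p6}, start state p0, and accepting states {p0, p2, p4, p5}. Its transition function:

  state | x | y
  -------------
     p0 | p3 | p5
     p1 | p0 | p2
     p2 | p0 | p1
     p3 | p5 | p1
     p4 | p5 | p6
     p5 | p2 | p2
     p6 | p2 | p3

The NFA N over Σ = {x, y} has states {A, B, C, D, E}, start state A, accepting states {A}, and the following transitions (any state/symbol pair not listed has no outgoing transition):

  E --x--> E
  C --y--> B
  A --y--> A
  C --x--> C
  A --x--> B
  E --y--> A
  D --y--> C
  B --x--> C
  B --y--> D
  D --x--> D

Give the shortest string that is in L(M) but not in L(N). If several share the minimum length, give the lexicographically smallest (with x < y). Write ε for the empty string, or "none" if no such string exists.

The string xx is accepted by M but not by N.
No shorter string lies in the difference, and xx is the lexicographically first length-2 string in L(M) \ L(N).

xx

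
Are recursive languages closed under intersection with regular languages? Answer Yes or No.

A regular language is decidable (simulate its DFA), so run that check and the decider for L and accept iff both accept; everything halts.
So the recursive languages are closed under intersection with a regular language.

Yes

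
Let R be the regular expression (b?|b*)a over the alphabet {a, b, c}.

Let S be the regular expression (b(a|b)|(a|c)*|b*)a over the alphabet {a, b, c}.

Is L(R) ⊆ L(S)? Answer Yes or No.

Converting the expression R to a DFA (subset construction, then merging equivalent states) gives the minimal DFA with states {r0, r1, r2}, start state r0, accepting states {r1} and transitions r0: a→r1, b→r0, c→r2; r1: a→r2, b→r2, c→r2; r2: a→r2, b→r2, c→r2.
Converting the expression S to a DFA (subset construction, then merging equivalent states) gives the minimal DFA with states {s0, s1, s2, s3, s4, s5, s6, s7}, start state s0, accepting states {s1, s5, s7} and transitions s0: a→s1, b→s2, c→s3; s1: a→s1, b→s4, c→s3; s2: a→s5, b→s6, c→s4; s3: a→s1, b→s4, c→s3; s4: a→s4, b→s4, c→s4; s5: a→s7, b→s4, c→s4; s6: a→s7, b→s6, c→s4; s7: a→s4, b→s4, c→s4.
Exploring the product automaton R × S from the start pair (r0, s0), following both machines on each input symbol, reaches 10 state pairs: (r0, s0), (r1, s1), (r0, s2), (r2, s3), (r2, s1), (r2, s4), (r1, s5), (r0, s6), (r2, s7), (r1, s7).
R accepts in {r1} and S accepts in {s1, s5, s7}. The reachable pairs whose R-component is accepting are (r1, s1), (r1, s5), (r1, s7); in each of them the S-component is accepting too, so the product for L(R) \ L(S) (R-component accepting, S-component rejecting) has no reachable accepting pair and the difference is empty.
Hence every string in L(R) is also in L(S).

Yes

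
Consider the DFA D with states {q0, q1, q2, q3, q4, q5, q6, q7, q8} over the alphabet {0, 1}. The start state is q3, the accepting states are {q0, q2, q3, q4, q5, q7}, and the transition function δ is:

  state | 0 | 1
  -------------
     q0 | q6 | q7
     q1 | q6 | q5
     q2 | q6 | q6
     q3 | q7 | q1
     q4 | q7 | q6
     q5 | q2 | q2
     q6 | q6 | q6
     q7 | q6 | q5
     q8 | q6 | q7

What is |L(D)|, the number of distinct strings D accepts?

8

The useful subgraph on states {q1, q2, q3, q5, q7} is acyclic, so L(D) is finite; the longest accepting path visits 4 useful states, giving maximum string length 3.
Counting accepting paths from q3 by length: 1 of length 0, 1 of length 1, 2 of length 2, 4 of length 3. Total 8.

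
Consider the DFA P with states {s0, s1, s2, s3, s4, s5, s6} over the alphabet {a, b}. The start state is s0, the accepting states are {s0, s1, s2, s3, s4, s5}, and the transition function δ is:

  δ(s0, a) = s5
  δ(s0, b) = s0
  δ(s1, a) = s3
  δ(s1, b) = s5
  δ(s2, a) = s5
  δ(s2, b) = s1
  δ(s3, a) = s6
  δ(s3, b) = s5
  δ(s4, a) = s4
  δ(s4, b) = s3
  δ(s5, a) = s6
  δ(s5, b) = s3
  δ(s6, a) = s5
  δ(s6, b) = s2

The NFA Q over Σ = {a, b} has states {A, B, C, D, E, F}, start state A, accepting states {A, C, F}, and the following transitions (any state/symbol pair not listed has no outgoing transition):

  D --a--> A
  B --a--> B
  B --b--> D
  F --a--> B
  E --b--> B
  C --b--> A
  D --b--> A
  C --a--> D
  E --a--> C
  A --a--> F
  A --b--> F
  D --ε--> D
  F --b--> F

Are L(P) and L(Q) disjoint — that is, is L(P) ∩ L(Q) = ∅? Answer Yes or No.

The empty string ε is accepted by both P and Q.
Hence L(P) ∩ L(Q) ≠ ∅.

No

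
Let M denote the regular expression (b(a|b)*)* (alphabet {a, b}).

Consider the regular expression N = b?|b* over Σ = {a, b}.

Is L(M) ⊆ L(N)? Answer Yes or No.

No

The string ba is in L(M) but not in L(N).
So L(M) ⊄ L(N).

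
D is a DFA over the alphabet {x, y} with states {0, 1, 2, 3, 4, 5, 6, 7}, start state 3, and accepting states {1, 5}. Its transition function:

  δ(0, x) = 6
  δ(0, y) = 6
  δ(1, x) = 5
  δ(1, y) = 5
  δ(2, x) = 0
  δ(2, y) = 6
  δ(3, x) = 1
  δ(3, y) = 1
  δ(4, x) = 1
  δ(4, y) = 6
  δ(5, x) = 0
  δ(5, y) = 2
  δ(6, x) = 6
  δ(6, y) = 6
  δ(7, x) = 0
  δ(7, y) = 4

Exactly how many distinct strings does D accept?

6

The useful subgraph on states {1, 3, 5} is acyclic, so L(D) is finite; the longest accepting path visits 3 useful states, giving maximum string length 2.
Counting accepting paths from 3 by length: 2 of length 1, 4 of length 2. Total 6.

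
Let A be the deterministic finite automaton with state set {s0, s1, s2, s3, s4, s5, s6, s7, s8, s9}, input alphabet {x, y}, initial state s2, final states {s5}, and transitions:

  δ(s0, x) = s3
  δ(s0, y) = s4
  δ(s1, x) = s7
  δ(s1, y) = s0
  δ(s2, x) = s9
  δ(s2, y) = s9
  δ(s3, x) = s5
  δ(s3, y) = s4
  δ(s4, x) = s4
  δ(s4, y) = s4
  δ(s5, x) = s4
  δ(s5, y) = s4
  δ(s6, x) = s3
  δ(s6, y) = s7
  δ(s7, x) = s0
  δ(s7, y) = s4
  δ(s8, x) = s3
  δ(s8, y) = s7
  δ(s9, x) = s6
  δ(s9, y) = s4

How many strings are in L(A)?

4

The useful subgraph on states {s0, s2, s3, s5, s6, s7, s9} is acyclic, so L(A) is finite; the longest accepting path visits 7 useful states, giving maximum string length 6.
Counting accepting paths from s2 by length: 2 of length 4, 2 of length 6. Total 4.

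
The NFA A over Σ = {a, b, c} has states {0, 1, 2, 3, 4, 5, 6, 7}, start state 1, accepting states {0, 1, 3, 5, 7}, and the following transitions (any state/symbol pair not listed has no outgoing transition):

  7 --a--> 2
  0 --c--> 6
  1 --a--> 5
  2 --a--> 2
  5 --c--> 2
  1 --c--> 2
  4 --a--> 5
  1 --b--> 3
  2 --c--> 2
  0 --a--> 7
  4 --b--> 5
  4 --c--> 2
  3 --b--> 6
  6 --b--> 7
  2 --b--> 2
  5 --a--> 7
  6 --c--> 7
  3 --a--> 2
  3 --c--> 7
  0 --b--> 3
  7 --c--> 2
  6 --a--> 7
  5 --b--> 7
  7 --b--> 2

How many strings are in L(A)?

9

The useful subgraph on states {1, 3, 5, 6, 7} is acyclic, so L(A) is finite; the longest accepting path visits 4 useful states, giving maximum string length 3.
Counting accepting paths from 1 by length: 1 of length 0, 2 of length 1, 3 of length 2, 3 of length 3. Total 9.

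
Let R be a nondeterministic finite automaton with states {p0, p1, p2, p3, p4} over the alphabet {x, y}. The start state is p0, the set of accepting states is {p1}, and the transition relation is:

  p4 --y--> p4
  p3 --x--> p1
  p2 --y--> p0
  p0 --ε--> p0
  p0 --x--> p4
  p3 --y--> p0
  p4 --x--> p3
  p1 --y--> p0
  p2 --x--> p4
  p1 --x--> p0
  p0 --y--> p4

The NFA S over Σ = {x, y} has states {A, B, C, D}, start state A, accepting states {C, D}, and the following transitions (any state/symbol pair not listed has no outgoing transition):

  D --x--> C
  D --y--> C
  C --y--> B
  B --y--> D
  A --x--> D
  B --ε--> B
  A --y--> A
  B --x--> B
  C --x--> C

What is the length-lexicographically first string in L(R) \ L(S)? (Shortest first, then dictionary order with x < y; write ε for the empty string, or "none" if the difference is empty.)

xyyxx

The string xyyxx is accepted by R but not by S.
No shorter string lies in the difference, and xyyxx is the lexicographically first length-5 string in L(R) \ L(S).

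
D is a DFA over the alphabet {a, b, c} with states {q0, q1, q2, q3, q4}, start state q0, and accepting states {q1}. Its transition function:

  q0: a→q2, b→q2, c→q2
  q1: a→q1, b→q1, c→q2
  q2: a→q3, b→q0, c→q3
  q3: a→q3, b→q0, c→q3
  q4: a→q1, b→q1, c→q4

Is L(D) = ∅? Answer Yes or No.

Yes

The states reachable from the start state are {q0, q2, q3}.
None of the accepting states {q1} is reachable, so no string is accepted and L(D) = ∅.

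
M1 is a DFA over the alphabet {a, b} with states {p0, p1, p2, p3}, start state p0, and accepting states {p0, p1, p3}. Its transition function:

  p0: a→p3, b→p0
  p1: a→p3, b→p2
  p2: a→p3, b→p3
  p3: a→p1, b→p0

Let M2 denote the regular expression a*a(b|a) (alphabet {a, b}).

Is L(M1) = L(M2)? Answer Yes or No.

No

The empty string ε is accepted by M1 but rejected by M2.
So L(M1) ≠ L(M2).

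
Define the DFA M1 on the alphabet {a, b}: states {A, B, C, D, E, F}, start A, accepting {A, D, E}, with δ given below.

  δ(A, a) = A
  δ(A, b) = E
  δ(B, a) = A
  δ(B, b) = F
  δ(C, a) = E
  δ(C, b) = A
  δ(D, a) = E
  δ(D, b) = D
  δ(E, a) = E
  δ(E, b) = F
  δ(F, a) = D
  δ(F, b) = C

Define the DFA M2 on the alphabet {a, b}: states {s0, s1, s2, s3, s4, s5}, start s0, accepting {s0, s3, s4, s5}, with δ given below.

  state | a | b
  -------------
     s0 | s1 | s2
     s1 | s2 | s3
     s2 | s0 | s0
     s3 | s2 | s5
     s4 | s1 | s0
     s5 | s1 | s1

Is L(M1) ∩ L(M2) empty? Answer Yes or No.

The empty string ε is accepted by both M1 and M2.
Hence L(M1) ∩ L(M2) ≠ ∅.

No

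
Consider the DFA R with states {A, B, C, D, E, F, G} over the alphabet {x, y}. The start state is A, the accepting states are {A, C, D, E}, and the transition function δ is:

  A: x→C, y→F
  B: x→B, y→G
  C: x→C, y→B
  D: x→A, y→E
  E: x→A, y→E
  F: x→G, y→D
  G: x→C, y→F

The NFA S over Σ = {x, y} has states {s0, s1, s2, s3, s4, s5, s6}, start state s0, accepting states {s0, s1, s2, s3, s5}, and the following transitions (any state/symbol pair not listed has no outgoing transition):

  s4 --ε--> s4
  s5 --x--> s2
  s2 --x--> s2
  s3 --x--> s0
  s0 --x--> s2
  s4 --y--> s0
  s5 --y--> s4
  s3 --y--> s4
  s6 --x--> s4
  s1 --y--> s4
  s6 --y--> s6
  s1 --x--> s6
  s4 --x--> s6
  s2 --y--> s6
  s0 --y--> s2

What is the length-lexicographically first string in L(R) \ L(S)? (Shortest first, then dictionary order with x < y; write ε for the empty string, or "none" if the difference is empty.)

yy

The string yy is accepted by R but not by S.
No shorter string lies in the difference, and yy is the lexicographically first length-2 string in L(R) \ L(S).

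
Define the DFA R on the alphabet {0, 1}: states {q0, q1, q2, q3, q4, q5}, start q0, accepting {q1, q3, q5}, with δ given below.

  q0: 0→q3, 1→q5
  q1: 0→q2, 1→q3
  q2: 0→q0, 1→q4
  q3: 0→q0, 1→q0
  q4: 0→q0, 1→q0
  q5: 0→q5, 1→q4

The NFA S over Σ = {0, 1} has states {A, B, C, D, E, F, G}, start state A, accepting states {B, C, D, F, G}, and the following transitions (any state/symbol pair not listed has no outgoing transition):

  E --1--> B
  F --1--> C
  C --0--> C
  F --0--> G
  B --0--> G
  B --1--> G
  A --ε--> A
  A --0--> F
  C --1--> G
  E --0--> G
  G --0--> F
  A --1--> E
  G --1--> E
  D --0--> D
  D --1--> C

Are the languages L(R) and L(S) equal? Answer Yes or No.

No

The string 1 is accepted by R but rejected by S.
So L(R) ≠ L(S).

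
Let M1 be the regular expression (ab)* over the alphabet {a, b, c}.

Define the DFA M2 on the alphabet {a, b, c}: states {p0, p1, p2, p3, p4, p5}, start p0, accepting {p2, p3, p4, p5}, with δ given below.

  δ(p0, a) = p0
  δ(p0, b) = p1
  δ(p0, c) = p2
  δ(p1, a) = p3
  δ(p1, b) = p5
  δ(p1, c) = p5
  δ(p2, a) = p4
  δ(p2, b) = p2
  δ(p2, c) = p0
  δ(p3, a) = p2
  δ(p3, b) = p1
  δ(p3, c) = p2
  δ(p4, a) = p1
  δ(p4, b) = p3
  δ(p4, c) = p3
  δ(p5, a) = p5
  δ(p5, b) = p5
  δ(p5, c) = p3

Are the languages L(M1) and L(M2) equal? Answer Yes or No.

No

The empty string ε is accepted by M1 but rejected by M2.
So L(M1) ≠ L(M2).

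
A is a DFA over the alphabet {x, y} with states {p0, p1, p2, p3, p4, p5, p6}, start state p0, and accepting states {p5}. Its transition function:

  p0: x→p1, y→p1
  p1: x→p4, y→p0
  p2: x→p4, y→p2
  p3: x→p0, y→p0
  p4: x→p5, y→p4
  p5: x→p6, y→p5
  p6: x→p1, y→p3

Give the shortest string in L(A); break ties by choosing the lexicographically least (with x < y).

xxx

A breadth-first search from p0 reaches an accepting state first via the path p0 → p1 → p4 → p5 on input xxx.
No string of length < 3 is accepted (BFS exhausts all shorter strings without reaching an accepting state), and xxx is the lexicographically least accepting string of length 3.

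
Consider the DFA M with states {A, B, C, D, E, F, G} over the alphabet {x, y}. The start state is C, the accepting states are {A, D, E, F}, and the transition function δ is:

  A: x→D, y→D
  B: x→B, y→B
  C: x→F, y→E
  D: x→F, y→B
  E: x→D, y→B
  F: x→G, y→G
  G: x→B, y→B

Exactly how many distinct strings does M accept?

The useful subgraph on states {C, D, E, F} is acyclic, so L(M) is finite; the longest accepting path visits 4 useful states, giving maximum string length 3.
Counting accepting paths from C by length: 2 of length 1, 1 of length 2, 1 of length 3. Total 4.

4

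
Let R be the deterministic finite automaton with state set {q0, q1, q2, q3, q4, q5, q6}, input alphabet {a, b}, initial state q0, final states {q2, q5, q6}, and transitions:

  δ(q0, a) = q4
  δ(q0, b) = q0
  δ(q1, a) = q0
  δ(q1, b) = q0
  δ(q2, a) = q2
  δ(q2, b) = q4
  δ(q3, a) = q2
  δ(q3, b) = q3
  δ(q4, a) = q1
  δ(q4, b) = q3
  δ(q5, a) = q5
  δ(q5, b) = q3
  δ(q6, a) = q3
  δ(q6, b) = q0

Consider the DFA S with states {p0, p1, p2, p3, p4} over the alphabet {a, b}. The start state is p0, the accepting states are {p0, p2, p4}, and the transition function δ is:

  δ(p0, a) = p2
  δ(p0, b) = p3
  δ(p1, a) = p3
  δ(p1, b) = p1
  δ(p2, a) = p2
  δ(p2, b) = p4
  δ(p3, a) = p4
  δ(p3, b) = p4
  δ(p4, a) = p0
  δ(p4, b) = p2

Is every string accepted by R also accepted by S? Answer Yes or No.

Yes

Exploring the product automaton R × S from the start pair (q0, p0), following both machines on each input symbol, reaches 17 state pairs: (q0, p0), (q4, p2), (q0, p3), (q1, p2), (q3, p4), (q4, p4), (q0, p4), (q0, p2), (q2, p0), (q3, p2), (q1, p0), (q4, p0), (q2, p2), (q4, p3), (q3, p3), (q1, p4), (q2, p4).
R accepts in {q2, q5, q6} and S accepts in {p0, p2, p4}. The reachable pairs whose R-component is accepting are (q2, p0), (q2, p2), (q2, p4); in each of them the S-component is accepting too, so the product for L(R) \ L(S) (R-component accepting, S-component rejecting) has no reachable accepting pair and the difference is empty.
Hence every string in L(R) is also in L(S).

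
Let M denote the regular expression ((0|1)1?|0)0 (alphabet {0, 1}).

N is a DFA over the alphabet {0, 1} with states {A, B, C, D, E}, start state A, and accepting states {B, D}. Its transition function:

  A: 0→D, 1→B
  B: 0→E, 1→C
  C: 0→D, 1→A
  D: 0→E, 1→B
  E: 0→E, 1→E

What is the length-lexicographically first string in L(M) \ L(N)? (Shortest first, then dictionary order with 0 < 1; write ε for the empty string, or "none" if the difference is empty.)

00

The string 00 is accepted by M but not by N.
No shorter string lies in the difference, and 00 is the lexicographically first length-2 string in L(M) \ L(N).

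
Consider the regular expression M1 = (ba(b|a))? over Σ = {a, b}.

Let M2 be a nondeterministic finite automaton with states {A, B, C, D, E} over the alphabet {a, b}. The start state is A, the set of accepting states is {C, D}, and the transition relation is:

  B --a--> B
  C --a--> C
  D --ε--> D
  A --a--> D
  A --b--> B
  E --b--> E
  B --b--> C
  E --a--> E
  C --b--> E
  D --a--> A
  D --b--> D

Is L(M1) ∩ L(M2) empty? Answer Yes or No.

The string bab is accepted by both M1 and M2.
Hence L(M1) ∩ L(M2) ≠ ∅.

No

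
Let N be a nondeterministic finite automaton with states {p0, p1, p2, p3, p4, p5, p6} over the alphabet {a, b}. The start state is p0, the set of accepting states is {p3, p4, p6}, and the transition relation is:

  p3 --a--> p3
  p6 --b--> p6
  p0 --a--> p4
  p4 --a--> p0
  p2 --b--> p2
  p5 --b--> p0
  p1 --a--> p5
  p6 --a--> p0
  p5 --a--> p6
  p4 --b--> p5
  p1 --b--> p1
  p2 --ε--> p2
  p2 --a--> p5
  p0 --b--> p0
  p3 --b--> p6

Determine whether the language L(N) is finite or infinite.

State p0 is reachable from the start and can reach an accepting state, and it lies on the cycle p0 → p0.
Traversing that cycle any number of times yields accepted strings of unbounded length, so the language is infinite.

infinite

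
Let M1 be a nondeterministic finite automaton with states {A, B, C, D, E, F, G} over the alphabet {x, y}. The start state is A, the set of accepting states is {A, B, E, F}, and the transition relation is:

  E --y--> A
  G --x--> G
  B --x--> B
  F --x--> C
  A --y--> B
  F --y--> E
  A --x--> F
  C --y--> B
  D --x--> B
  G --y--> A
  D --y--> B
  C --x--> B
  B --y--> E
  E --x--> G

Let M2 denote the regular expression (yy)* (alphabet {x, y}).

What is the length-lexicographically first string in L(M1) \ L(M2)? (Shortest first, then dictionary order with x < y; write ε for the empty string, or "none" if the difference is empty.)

x

The string x is accepted by M1 but not by M2.
No shorter string lies in the difference, and x is the lexicographically first length-1 string in L(M1) \ L(M2).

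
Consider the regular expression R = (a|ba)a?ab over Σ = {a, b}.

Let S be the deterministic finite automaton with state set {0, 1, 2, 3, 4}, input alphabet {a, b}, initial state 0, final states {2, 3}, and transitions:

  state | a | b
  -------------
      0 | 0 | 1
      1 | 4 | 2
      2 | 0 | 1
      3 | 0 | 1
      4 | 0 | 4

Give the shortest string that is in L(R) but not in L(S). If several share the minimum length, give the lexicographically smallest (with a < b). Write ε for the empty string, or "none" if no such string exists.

aab

The string aab is accepted by R but not by S.
No shorter string lies in the difference, and aab is the lexicographically first length-3 string in L(R) \ L(S).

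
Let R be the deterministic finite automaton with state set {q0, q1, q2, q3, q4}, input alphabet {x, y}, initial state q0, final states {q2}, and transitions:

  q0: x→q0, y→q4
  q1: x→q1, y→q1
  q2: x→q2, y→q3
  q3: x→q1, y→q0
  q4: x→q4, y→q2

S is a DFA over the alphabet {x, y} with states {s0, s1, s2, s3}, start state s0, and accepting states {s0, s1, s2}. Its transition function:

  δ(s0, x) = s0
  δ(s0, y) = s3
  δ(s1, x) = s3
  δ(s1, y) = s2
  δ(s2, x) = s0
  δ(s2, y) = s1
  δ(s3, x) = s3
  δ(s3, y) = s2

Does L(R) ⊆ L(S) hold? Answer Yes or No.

Yes

Exploring the product automaton R × S from the start pair (q0, s0), following both machines on each input symbol, reaches 12 state pairs: (q0, s0), (q4, s3), (q2, s2), (q2, s0), (q3, s1), (q3, s3), (q1, s3), (q0, s2), (q1, s2), (q4, s1), (q1, s0), (q1, s1).
R accepts in {q2} and S accepts in {s0, s1, s2}. The reachable pairs whose R-component is accepting are (q2, s2), (q2, s0); in each of them the S-component is accepting too, so the product for L(R) \ L(S) (R-component accepting, S-component rejecting) has no reachable accepting pair and the difference is empty.
Hence every string in L(R) is also in L(S).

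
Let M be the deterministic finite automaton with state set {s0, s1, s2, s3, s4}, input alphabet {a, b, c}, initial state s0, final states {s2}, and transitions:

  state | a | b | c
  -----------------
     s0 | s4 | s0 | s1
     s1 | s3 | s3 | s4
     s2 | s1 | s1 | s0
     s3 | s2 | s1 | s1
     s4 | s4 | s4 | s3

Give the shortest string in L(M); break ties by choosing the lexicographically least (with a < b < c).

A breadth-first search from s0 reaches an accepting state first via the path s0 → s4 → s3 → s2 on input aca.
No string of length < 3 is accepted (BFS exhausts all shorter strings without reaching an accepting state), and aca is the lexicographically least accepting string of length 3.

aca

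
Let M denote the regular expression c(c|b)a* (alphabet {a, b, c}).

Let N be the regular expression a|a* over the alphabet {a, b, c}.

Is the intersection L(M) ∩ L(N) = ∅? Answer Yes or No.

Converting the expression M to a DFA (subset construction, then merging equivalent states) gives the minimal DFA with states {m0, m1, m2, m3}, start state m0, accepting states {m3} and transitions m0: a→m1, b→m1, c→m2; m1: a→m1, b→m1, c→m1; m2: a→m1, b→m3, c→m3; m3: a→m3, b→m1, c→m1.
Converting the expression N to a DFA (subset construction, then merging equivalent states) gives the minimal DFA with states {n0, n1}, start state n0, accepting states {n0} and transitions n0: a→n0, b→n1, c→n1; n1: a→n1, b→n1, c→n1.
Exploring the product automaton M × N from the start pair (m0, n0), following both machines on each input symbol, reaches 5 state pairs: (m0, n0), (m1, n0), (m1, n1), (m2, n1), (m3, n1).
M accepts in {m3} and N accepts in {n0}; no reachable pair has both components accepting, so no string drives both machines to acceptance simultaneously and L(M) ∩ L(N) = ∅.
So no string is accepted by both, and the intersection is empty.

Yes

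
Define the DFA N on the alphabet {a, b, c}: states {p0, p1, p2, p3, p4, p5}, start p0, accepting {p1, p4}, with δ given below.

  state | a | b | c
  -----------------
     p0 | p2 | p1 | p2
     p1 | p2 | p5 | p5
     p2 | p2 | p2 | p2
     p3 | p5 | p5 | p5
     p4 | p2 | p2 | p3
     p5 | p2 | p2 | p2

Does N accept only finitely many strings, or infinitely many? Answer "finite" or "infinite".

finite

The useful states (reachable from p0 and able to reach an accepting state) are {p0, p1}.
Restricted to these states the transition graph has no cycle, so every accepting path has bounded length and L is finite.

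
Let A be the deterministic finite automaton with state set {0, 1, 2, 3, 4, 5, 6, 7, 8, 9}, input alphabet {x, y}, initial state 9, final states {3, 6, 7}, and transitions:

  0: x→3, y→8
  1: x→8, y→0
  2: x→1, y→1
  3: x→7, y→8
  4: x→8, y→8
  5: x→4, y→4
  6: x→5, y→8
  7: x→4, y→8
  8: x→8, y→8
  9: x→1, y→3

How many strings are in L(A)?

4

The useful subgraph on states {0, 1, 3, 7, 9} is acyclic, so L(A) is finite; the longest accepting path visits 5 useful states, giving maximum string length 4.
Counting accepting paths from 9 by length: 1 of length 1, 1 of length 2, 1 of length 3, 1 of length 4. Total 4.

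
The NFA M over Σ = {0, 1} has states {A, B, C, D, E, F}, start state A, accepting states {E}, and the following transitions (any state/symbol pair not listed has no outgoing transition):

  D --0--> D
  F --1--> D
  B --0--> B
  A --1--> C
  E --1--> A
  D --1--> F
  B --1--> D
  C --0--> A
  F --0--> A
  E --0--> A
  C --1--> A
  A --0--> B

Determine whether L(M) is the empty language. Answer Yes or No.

Yes

The states reachable from the start state are {A, B, C, D, F}.
None of the accepting states {E} is reachable, so no string is accepted and L(M) = ∅.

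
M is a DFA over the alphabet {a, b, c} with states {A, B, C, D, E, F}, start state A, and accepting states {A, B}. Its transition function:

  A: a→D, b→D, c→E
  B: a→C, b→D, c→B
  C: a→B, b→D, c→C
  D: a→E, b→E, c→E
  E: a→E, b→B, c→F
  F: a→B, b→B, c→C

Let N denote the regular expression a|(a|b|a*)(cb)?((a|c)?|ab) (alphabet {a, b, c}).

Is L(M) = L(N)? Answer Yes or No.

The string abb is accepted by M but rejected by N.
So L(M) ≠ L(N).

No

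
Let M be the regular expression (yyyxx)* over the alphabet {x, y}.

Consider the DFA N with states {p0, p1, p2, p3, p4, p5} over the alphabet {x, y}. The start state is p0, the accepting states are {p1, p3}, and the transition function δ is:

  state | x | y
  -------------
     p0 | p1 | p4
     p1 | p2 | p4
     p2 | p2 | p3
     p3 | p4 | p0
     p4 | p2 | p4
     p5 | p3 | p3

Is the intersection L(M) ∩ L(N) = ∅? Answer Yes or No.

Yes

Converting the expression M to a DFA (subset construction, then merging equivalent states) gives the minimal DFA with states {m0, m1, m2, m3, m4, m5}, start state m0, accepting states {m0} and transitions m0: x→m1, y→m2; m1: x→m1, y→m1; m2: x→m1, y→m3; m3: x→m1, y→m4; m4: x→m5, y→m1; m5: x→m0, y→m1.
Exploring the product automaton M × N from the start pair (m0, p0), following both machines on each input symbol, reaches 13 state pairs: (m0, p0), (m1, p1), (m2, p4), (m1, p2), (m1, p4), (m3, p4), (m1, p3), (m4, p4), (m1, p0), (m5, p2), (m0, p2), (m2, p3), (m3, p0).
M accepts in {m0} and N accepts in {p1, p3}; no reachable pair has both components accepting, so no string drives both machines to acceptance simultaneously and L(M) ∩ L(N) = ∅.
So no string is accepted by both, and the intersection is empty.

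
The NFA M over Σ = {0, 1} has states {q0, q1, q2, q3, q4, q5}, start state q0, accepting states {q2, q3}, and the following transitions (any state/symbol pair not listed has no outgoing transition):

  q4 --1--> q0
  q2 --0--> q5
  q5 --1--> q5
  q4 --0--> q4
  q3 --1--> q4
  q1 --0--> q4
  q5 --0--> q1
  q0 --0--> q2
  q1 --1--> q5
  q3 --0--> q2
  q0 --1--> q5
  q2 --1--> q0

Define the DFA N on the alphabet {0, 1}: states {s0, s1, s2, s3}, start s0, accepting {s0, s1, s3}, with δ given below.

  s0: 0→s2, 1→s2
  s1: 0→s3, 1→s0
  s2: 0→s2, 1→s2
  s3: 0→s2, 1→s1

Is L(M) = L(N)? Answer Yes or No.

The string 0 is accepted by M but rejected by N.
So L(M) ≠ L(N).

No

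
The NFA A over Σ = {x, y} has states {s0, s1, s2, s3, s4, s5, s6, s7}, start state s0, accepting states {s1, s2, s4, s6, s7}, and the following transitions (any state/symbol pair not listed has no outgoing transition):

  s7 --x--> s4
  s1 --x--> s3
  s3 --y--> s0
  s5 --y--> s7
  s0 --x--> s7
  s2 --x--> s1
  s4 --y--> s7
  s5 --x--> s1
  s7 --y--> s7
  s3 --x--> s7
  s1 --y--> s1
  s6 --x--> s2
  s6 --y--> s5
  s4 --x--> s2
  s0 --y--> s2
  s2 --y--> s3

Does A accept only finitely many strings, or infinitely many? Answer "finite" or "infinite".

State s1 is reachable from the start and can reach an accepting state, and it lies on the cycle s1 → s1.
Traversing that cycle any number of times yields accepted strings of unbounded length, so the language is infinite.

infinite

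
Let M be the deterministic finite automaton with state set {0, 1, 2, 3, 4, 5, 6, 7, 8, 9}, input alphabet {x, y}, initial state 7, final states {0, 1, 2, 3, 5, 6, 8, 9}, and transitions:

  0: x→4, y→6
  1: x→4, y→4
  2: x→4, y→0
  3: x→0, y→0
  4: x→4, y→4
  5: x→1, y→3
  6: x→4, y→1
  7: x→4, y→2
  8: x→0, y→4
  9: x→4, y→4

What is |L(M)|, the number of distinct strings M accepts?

The useful subgraph on states {0, 1, 2, 6, 7} is acyclic, so L(M) is finite; the longest accepting path visits 5 useful states, giving maximum string length 4.
Counting accepting paths from 7 by length: 1 of length 1, 1 of length 2, 1 of length 3, 1 of length 4. Total 4.

4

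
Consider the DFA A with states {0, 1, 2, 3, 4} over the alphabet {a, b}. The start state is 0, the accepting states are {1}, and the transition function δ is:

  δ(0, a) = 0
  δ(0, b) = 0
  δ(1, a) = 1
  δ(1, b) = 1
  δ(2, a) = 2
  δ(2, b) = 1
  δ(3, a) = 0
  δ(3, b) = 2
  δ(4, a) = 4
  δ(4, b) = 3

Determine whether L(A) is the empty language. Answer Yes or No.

The states reachable from the start state are {0}.
None of the accepting states {1} is reachable, so no string is accepted and L(A) = ∅.

Yes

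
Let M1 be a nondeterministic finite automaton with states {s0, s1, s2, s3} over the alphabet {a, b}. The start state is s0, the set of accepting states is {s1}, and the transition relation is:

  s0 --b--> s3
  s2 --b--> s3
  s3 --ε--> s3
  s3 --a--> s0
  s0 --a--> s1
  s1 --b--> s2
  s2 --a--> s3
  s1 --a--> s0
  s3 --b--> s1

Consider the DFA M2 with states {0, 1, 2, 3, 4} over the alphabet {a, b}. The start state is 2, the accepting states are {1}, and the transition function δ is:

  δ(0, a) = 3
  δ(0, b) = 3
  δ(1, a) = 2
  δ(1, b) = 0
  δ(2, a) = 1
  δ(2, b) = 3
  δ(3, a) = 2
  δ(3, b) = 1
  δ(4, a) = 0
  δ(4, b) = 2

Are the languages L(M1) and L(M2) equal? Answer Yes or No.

Exploring the product automaton M1 × M2 from the start pair (s0, 2), following both machines on each input symbol, reaches 4 state pairs: (s0, 2), (s1, 1), (s3, 3), (s2, 0).
M1 accepts in {s1} and M2 accepts in {1}. In every reachable pair the two components are either both accepting — (s1, 1) — or both non-accepting, so no string is accepted by exactly one of the machines: L(M1) \ L(M2) and L(M2) \ L(M1) are both empty.
Hence every string is accepted by M1 iff it is accepted by M2, and the two languages coincide.

Yes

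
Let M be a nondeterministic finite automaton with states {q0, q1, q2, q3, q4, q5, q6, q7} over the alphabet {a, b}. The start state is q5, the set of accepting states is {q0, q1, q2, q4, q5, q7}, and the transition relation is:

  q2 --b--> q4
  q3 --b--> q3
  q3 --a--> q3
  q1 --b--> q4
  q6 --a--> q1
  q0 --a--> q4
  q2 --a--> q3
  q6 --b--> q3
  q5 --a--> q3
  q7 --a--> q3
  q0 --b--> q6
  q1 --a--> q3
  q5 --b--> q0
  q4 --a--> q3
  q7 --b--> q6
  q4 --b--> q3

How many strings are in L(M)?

The useful subgraph on states {q0, q1, q4, q5, q6} is acyclic, so L(M) is finite; the longest accepting path visits 5 useful states, giving maximum string length 4.
Counting accepting paths from q5 by length: 1 of length 0, 1 of length 1, 1 of length 2, 1 of length 3, 1 of length 4. Total 5.

5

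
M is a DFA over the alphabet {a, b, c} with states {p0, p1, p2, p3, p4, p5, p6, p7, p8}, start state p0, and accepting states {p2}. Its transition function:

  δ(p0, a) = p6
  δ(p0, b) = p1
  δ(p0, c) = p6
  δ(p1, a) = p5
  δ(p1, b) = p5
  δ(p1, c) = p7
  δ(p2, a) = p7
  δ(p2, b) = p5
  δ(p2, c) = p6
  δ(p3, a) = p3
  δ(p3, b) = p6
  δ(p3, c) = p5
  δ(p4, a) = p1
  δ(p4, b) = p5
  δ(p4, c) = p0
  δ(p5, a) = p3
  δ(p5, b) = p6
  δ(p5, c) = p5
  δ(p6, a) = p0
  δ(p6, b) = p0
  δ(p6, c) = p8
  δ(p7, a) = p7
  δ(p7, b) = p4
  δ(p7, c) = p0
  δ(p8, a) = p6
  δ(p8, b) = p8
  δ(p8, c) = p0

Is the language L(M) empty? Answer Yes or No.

Yes

The states reachable from the start state are {p0, p1, p3, p4, p5, p6, p7, p8}.
None of the accepting states {p2} is reachable, so no string is accepted and L(M) = ∅.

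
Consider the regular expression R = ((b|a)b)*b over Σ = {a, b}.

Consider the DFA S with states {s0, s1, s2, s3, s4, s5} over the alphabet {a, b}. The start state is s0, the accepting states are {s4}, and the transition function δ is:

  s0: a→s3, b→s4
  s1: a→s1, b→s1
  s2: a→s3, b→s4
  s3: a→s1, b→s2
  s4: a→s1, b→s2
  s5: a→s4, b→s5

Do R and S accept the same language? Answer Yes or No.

Yes

Converting the expression R to a DFA (subset construction, then merging equivalent states) gives the minimal DFA with states {r0, r1, r2, r3}, start state r0, accepting states {r2} and transitions r0: a→r1, b→r2; r1: a→r3, b→r0; r2: a→r3, b→r0; r3: a→r3, b→r3.
Exploring the product automaton R × S from the start pair (r0, s0), following both machines on each input symbol, reaches 5 state pairs: (r0, s0), (r1, s3), (r2, s4), (r3, s1), (r0, s2).
R accepts in {r2} and S accepts in {s4}. In every reachable pair the two components are either both accepting — (r2, s4) — or both non-accepting, so no string is accepted by exactly one of the machines: L(R) \ L(S) and L(S) \ L(R) are both empty.
Hence every string is accepted by R iff it is accepted by S, and the two languages coincide.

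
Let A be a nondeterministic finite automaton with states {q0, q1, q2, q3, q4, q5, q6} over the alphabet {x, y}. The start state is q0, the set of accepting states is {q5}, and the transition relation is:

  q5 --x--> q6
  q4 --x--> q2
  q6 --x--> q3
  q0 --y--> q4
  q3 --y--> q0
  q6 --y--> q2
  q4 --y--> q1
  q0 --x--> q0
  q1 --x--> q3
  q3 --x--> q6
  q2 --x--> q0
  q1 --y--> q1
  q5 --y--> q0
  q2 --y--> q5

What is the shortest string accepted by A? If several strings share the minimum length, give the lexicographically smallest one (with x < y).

A breadth-first search from q0 reaches an accepting state first via the path q0 → q4 → q2 → q5 on input yxy.
No string of length < 3 is accepted (BFS exhausts all shorter strings without reaching an accepting state), and yxy is the lexicographically least accepting string of length 3.

yxy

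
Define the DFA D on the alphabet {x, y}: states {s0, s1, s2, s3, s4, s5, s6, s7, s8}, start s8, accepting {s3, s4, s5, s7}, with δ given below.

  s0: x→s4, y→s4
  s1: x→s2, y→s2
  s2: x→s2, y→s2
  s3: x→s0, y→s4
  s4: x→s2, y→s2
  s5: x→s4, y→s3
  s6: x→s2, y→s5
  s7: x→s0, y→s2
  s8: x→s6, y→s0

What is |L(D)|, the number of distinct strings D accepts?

8

The useful subgraph on states {s0, s3, s4, s5, s6, s8} is acyclic, so L(D) is finite; the longest accepting path visits 6 useful states, giving maximum string length 5.
Counting accepting paths from s8 by length: 3 of length 2, 2 of length 3, 1 of length 4, 2 of length 5. Total 8.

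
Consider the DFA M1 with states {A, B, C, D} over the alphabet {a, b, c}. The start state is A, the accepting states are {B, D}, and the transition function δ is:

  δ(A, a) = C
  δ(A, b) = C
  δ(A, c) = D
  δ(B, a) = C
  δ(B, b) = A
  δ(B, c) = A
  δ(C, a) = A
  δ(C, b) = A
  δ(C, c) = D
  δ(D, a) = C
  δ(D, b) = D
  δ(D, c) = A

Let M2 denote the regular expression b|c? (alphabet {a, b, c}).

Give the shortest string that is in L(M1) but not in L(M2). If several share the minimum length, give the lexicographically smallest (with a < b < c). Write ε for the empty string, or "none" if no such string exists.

The string ac is accepted by M1 but not by M2.
No shorter string lies in the difference, and ac is the lexicographically first length-2 string in L(M1) \ L(M2).

ac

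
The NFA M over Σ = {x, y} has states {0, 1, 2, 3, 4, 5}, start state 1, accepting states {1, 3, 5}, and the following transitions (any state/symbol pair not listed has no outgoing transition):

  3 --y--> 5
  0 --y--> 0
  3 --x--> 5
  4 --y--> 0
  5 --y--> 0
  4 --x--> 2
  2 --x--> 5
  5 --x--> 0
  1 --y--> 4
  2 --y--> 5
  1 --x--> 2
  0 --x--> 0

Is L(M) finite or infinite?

finite

The useful states (reachable from 1 and able to reach an accepting state) are {1, 2, 4, 5}.
Restricted to these states the transition graph has no cycle, so every accepting path has bounded length and L is finite.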